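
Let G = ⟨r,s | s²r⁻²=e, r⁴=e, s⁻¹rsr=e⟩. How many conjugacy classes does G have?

The conjugacy classes (representative and size) are:
  [e] (size 1), [r³] (size 2), [r²] (size 1), [s⁻¹] (size 2), [rs⁻¹] (size 2).
Class equation: 1 + 2 + 1 + 2 + 2 = 8 = |G|. So G has 5 conjugacy classes.

Answer: 5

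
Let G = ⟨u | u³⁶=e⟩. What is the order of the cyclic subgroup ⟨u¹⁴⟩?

|⟨u¹⁴⟩| equals the order of u¹⁴. Compute successive powers until reaching e:
  (u¹⁴)¹ = u¹⁴, (u¹⁴)² = u²⁸, (u¹⁴)³ = u⁶, (u¹⁴)⁴ = u²⁰, (u¹⁴)⁵ = u³⁴, (u¹⁴)⁶ = u¹², (u¹⁴)⁷ = u²⁶, (u¹⁴)⁸ = u⁴, (u¹⁴)⁹ = u¹⁸, (u¹⁴)¹⁰ = u³², (u¹⁴)¹¹ = u¹⁰, (u¹⁴)¹² = u²⁴, (u¹⁴)¹³ = u², (u¹⁴)¹⁴ = u¹⁶, (u¹⁴)¹⁵ = u³⁰, (u¹⁴)¹⁶ = u⁸, (u¹⁴)¹⁷ = u²², (u¹⁴)¹⁸ = e.
The smallest positive k with (u¹⁴)ᵏ = e is 18, so |⟨u¹⁴⟩| = 18.

Answer: 18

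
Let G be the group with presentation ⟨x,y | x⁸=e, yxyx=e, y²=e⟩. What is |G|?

Enumerate words in the generators, reducing via the relations: the distinct elements are
  {e, x, y, xy, x², x³, x⁴, x⁵, x⁶, x⁷, x²y, x³y, x⁴y, x⁵y, x⁶y, x⁷y}.
No further products give new elements, so |G| = 16.

Answer: 16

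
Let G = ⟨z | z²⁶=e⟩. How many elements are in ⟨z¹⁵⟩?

|⟨z¹⁵⟩| equals the order of z¹⁵. Compute successive powers until reaching e:
  (z¹⁵)¹ = z¹⁵, (z¹⁵)² = z⁴, (z¹⁵)³ = z¹⁹, (z¹⁵)⁴ = z⁸, (z¹⁵)⁵ = z²³, (z¹⁵)⁶ = z¹², (z¹⁵)⁷ = z, (z¹⁵)⁸ = z¹⁶, (z¹⁵)⁹ = z⁵, (z¹⁵)¹⁰ = z²⁰, (z¹⁵)¹¹ = z⁹, (z¹⁵)¹² = z²⁴, (z¹⁵)¹³ = z¹³, (z¹⁵)¹⁴ = z², (z¹⁵)¹⁵ = z¹⁷, (z¹⁵)¹⁶ = z⁶, (z¹⁵)¹⁷ = z²¹, (z¹⁵)¹⁸ = z¹⁰, (z¹⁵)¹⁹ = z²⁵, (z¹⁵)²⁰ = z¹⁴, (z¹⁵)²¹ = z³, (z¹⁵)²² = z¹⁸, (z¹⁵)²³ = z⁷, (z¹⁵)²⁴ = z²², (z¹⁵)²⁵ = z¹¹, (z¹⁵)²⁶ = e.
The smallest positive k with (z¹⁵)ᵏ = e is 26, so |⟨z¹⁵⟩| = 26.

Answer: 26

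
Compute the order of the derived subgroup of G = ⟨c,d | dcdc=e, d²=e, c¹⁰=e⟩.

G' = [G, G] is generated by all commutators. The generator-pair commutators are: [c, d] = c².
The subgroup they normally generate is {e, c², c⁴, c⁶, c⁸}, of order 5.
Check: |G/G'| = 20/5 = 4 is the order of the abelianisation.

Answer: 5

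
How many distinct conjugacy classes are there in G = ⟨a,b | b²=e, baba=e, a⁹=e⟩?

The conjugacy classes (representative and size) are:
  [e] (size 1), [a⁸] (size 2), [a⁷] (size 2), [a⁶] (size 2), [a⁵] (size 2), [a⁴b] (size 9).
Class equation: 1 + 2 + 2 + 2 + 2 + 9 = 18 = |G|. So G has 6 conjugacy classes.

Answer: 6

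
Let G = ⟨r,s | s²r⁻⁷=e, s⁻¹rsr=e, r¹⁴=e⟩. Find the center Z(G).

An element z ∈ Z(G) iff z commutes with every generator.
For example r⁷ is central: (r⁷)·r = r⁸ = r·(r⁷); (r⁷)·s = s⁻¹ = s·(r⁷).
Whereas r ∉ Z(G) since r·s = rs ≠ r⁶s⁻¹ = s·r.
Checking each of the 28 elements this way gives Z(G) = {e, r⁷}, of order 2.

Answer: {e, r⁷}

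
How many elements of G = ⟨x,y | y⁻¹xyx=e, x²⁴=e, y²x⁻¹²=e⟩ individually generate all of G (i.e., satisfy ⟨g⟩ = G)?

⟨g⟩ = G would require ord(g) = |G| = 48, but the maximum element order in G is 24 < 48. So G is not cyclic and no single element generates it: the count is 0.

Answer: 0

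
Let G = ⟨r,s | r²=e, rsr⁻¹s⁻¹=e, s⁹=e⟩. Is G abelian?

Each pair of generators commutes: r·s = rs = s·r. Since the generators pairwise commute, every element of G commutes with every other, so G is abelian.

Answer: Yes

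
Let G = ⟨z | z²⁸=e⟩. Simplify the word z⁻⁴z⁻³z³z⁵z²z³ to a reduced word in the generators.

Multiply left to right, reducing at each step:
  (z²⁴) · z⁻³ = z²¹
  (z²¹) · z³ = z²⁴
  (z²⁴) · z⁵ = z
  z · z² = z³
  (z³) · z³ = z⁶

Answer: z⁶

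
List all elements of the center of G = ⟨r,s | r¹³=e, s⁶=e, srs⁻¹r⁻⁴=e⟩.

An element z ∈ Z(G) iff z commutes with every generator.
For example e is central: e·r = r = r·e; e·s = s = s·e.
Whereas r ∉ Z(G) since r·s = rs ≠ r⁴s = s·r.
Checking each of the 78 elements this way gives Z(G) = {e}, of order 1.

Answer: {e}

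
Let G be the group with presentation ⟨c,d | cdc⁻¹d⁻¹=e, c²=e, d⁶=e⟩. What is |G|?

Enumerate words in the generators, reducing via the relations: the distinct elements are
  {c, d, e, cd, d², d³, d⁴, d⁵, cd², cd³, cd⁴, cd⁵}.
No further products give new elements, so |G| = 12.

Answer: 12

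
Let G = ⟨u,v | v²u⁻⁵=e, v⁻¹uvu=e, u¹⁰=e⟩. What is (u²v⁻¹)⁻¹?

The order of (u²v⁻¹) is 4 (smallest k with (u²v⁻¹)ᵏ = e), so (u²v⁻¹)⁻¹ = (u²v⁻¹)³ = u²v.
Check: (u²v⁻¹) · (u²v) → (u²v⁻¹) · u² = v⁻¹;   (v⁻¹) · v = e, giving e as required.

Answer: u²v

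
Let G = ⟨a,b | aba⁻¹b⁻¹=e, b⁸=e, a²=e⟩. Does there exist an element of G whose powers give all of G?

|G| = 16, but the maximum element order in G is 8 < 16. No single element generates all of G, so G is not cyclic.

Answer: No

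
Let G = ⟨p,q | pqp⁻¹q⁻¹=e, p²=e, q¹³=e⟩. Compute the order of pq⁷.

Compute successive powers until reaching e:
  (pq⁷)¹ = pq⁷, (pq⁷)² = q, (pq⁷)³ = pq⁸, (pq⁷)⁴ = q², (pq⁷)⁵ = pq⁹, (pq⁷)⁶ = q³, (pq⁷)⁷ = pq¹⁰, (pq⁷)⁸ = q⁴, (pq⁷)⁹ = pq¹¹, (pq⁷)¹⁰ = q⁵, (pq⁷)¹¹ = pq¹², (pq⁷)¹² = q⁶, (pq⁷)¹³ = p, (pq⁷)¹⁴ = q⁷, (pq⁷)¹⁵ = pq, (pq⁷)¹⁶ = q⁸, (pq⁷)¹⁷ = pq², (pq⁷)¹⁸ = q⁹, (pq⁷)¹⁹ = pq³, (pq⁷)²⁰ = q¹⁰, (pq⁷)²¹ = pq⁴, (pq⁷)²² = q¹¹, (pq⁷)²³ = pq⁵, (pq⁷)²⁴ = q¹², (pq⁷)²⁵ = pq⁶, (pq⁷)²⁶ = e.
The smallest positive k with (pq⁷)ᵏ = e is 26.

Answer: 26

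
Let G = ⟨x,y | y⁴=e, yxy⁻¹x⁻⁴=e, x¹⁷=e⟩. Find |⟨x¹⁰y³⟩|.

|⟨x¹⁰y³⟩| equals the order of x¹⁰y³. Compute successive powers until reaching e:
  (x¹⁰y³)¹ = x¹⁰y³, (x¹⁰y³)² = x⁴y², (x¹⁰y³)³ = x¹¹y, (x¹⁰y³)⁴ = e.
The smallest positive k with (x¹⁰y³)ᵏ = e is 4, so |⟨x¹⁰y³⟩| = 4.

Answer: 4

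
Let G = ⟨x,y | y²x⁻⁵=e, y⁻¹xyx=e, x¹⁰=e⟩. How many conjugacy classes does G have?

The conjugacy classes (representative and size) are:
  [e] (size 1), [x] (size 2), [x⁸] (size 2), [x⁷] (size 2), [x⁴] (size 2), [x⁵] (size 1), [x⁴y] (size 5), [x²y⁻¹] (size 5).
Class equation: 1 + 2 + 2 + 2 + 2 + 1 + 5 + 5 = 20 = |G|. So G has 8 conjugacy classes.

Answer: 8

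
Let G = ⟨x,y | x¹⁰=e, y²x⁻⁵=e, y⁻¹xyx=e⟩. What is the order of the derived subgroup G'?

G' = [G, G] is generated by all commutators. The generator-pair commutators are: [x, y] = x².
The subgroup they normally generate is {e, x², x⁴, x⁶, x⁸}, of order 5.
Check: |G/G'| = 20/5 = 4 is the order of the abelianisation.

Answer: 5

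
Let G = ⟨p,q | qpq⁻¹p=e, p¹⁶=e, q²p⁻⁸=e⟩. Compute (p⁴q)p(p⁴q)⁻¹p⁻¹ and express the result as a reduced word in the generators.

[(p⁴q), p] = (p⁴q)·p·(p⁴q)⁻¹·p⁻¹.
  (p⁴q) · p = p³q
  (p³q) · (p⁴q⁻¹) = p¹⁵
  (p¹⁵) · (p¹⁵) = p¹⁴

Answer: p¹⁴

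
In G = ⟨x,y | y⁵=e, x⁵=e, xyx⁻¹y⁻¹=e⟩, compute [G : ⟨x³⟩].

First find ord(x³) by computing successive powers:
  (x³)¹ = x³, (x³)² = x, (x³)³ = x⁴, (x³)⁴ = x², (x³)⁵ = e.
So |⟨x³⟩| = ord(x³) = 5. With |G| = 25, by Lagrange [G : ⟨x³⟩] = 25/5 = 5.

Answer: 5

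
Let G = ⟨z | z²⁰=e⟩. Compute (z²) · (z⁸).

Compute (z²) · (z⁸) by multiplying left to right and reducing via the relations at each step:
  (z²) · z⁸ = z¹⁰

Answer: z¹⁰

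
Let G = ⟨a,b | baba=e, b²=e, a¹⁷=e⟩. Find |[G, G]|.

G' = [G, G] is generated by all commutators. The generator-pair commutators are: [a, b] = a².
The subgroup they normally generate is {e, a, a², a³, a⁴, a⁵, a⁶, a⁷, a⁸, a⁹, a¹⁰, a¹¹, a¹², a¹³, a¹⁴, a¹⁵, a¹⁶}, of order 17.
Check: |G/G'| = 34/17 = 2 is the order of the abelianisation.

Answer: 17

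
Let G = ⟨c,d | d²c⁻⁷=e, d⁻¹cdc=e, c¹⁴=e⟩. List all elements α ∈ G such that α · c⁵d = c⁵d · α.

⟨c⁵d⟩ ⊆ C_G(c⁵d) since powers of c⁵d commute with c⁵d; so |C_G(c⁵d)| ≥ |⟨c⁵d⟩| = 4.
By orbit–stabilizer, |C_G(c⁵d)| = |G| / |conj. class of c⁵d| = 28 / 7 = 4.
The 4 elements commuting with c⁵d are {e, c⁷, c⁵d, c⁵d⁻¹}.

Answer: {e, c⁷, c⁵d, c⁵d⁻¹}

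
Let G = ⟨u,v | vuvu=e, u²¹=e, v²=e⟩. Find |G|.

Enumerate words in the generators, reducing via the relations: the distinct elements are
  {e, u, v, uv, u², u³, u⁴, u⁵, u⁶, u⁷, u⁸, u⁹, u²v, u²⁰, u³v, u¹², u¹³, u¹¹, u¹⁰, u¹⁴, u¹⁵, u¹⁶, u¹⁷, u¹⁸, u¹⁹, u⁴v, u⁵v, u⁶v, u⁷v, u⁸v, u⁹v, u²⁰v, u¹²v, u¹³v, u¹¹v, u¹⁰v, u¹⁴v, u¹⁵v, u¹⁶v, u¹⁷v, u¹⁸v, u¹⁹v}.
No further products give new elements, so |G| = 42.

Answer: 42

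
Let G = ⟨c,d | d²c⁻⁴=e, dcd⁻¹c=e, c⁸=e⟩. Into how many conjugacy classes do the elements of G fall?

The conjugacy classes (representative and size) are:
  [e] (size 1), [c⁷] (size 2), [c²] (size 2), [c⁵] (size 2), [c⁴] (size 1), [c²d⁻¹] (size 4), [c³d] (size 4).
Class equation: 1 + 2 + 2 + 2 + 1 + 4 + 4 = 16 = |G|. So G has 7 conjugacy classes.

Answer: 7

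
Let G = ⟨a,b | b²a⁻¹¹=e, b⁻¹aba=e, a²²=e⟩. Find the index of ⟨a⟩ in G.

First find ord(a) by computing successive powers:
  a¹ = a, a² = a², a³ = a³, a⁴ = a⁴, a⁵ = a⁵, a⁶ = a⁶, a⁷ = a⁷, a⁸ = a⁸, a⁹ = a⁹, a¹⁰ = a¹⁰, a¹¹ = a¹¹, a¹² = a¹², a¹³ = a¹³, a¹⁴ = a¹⁴, a¹⁵ = a¹⁵, a¹⁶ = a¹⁶, a¹⁷ = a¹⁷, a¹⁸ = a¹⁸, a¹⁹ = a¹⁹, a²⁰ = a²⁰, a²¹ = a²¹, a²² = e.
So |⟨a⟩| = ord(a) = 22. With |G| = 44, by Lagrange [G : ⟨a⟩] = 44/22 = 2.

Answer: 2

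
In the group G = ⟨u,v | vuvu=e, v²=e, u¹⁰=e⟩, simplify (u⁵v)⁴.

Compute successive powers of (u⁵v), reducing at each step:
  (u⁵v)²: (u⁵v) · u⁵ = v;   v · v = e
  (u⁵v)³: e · u⁵ = u⁵;   (u⁵) · v = u⁵v
  (u⁵v)⁴: (u⁵v) · u⁵ = v;   v · v = e

Answer: e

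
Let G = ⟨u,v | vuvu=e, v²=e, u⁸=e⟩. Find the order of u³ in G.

Compute successive powers until reaching e:
  (u³)¹ = u³, (u³)² = u⁶, (u³)³ = u, (u³)⁴ = u⁴, (u³)⁵ = u⁷, (u³)⁶ = u², (u³)⁷ = u⁵, (u³)⁸ = e.
The smallest positive k with (u³)ᵏ = e is 8.

Answer: 8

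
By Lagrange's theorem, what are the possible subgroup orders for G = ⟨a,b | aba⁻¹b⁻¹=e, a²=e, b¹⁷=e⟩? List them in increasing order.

|G| = 34 = 2 · 17. By Lagrange's theorem the order of any subgroup divides 34; the divisors of 34 are 1, 2, 17, 34.

Answer: 1, 2, 17, 34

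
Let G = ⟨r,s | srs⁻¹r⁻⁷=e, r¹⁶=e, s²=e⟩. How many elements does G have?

Enumerate words in the generators, reducing via the relations: the distinct elements are
  {e, r, s, rs, r², r³, r⁴, r⁵, r⁶, r⁷, r⁸, r⁹, r²s, r³s, r¹², r¹³, r¹¹, r¹⁰, r¹⁴, r¹⁵, r⁴s, r⁵s, r⁶s, r⁷s, r⁸s, r⁹s, r¹²s, r¹³s, r¹¹s, r¹⁰s, r¹⁴s, r¹⁵s}.
No further products give new elements, so |G| = 32.

Answer: 32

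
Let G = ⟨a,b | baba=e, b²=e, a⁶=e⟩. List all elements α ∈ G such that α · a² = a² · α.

⟨a²⟩ ⊆ C_G(a²) since powers of a² commute with a²; so |C_G(a²)| ≥ |⟨a²⟩| = 3.
By orbit–stabilizer, |C_G(a²)| = |G| / |conj. class of a²| = 12 / 2 = 6.
The 6 elements commuting with a² are {e, a, a², a³, a⁴, a⁵}.

Answer: {e, a, a², a³, a⁴, a⁵}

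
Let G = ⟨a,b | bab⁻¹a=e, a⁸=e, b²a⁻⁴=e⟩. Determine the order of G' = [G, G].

G' = [G, G] is generated by all commutators. The generator-pair commutators are: [a, b] = a².
The subgroup they normally generate is {e, a², a⁴, a⁶}, of order 4.
Check: |G/G'| = 16/4 = 4 is the order of the abelianisation.

Answer: 4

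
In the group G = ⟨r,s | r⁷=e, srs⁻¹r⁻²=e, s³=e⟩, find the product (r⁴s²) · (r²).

Compute (r⁴s²) · (r²) by multiplying left to right and reducing via the relations at each step:
  (r⁴s²) · r² = r⁵s²

Answer: r⁵s²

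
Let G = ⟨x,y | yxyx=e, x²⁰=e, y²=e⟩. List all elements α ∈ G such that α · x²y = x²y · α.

⟨x²y⟩ ⊆ C_G(x²y) since powers of x²y commute with x²y; so |C_G(x²y)| ≥ |⟨x²y⟩| = 2.
By orbit–stabilizer, |C_G(x²y)| = |G| / |conj. class of x²y| = 40 / 10 = 4.
The 4 elements commuting with x²y are {e, x¹⁰, x²y, x¹²y}.

Answer: {e, x¹⁰, x²y, x¹²y}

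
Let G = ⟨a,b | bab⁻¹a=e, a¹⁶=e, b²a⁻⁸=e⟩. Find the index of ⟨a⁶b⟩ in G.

First find ord(a⁶b) by computing successive powers:
  (a⁶b)¹ = a⁶b, (a⁶b)² = a⁸, (a⁶b)³ = a⁶b⁻¹, (a⁶b)⁴ = e.
So |⟨a⁶b⟩| = ord(a⁶b) = 4. With |G| = 32, by Lagrange [G : ⟨a⁶b⟩] = 32/4 = 8.

Answer: 8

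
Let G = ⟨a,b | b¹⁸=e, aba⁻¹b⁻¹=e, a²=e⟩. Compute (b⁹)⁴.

Compute successive powers of (b⁹), reducing at each step:
  (b⁹)²: (b⁹) · b⁹ = e
  (b⁹)³: e · b⁹ = b⁹
  (b⁹)⁴: (b⁹) · b⁹ = e

Answer: e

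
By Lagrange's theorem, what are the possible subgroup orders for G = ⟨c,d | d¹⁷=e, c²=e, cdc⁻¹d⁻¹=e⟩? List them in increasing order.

|G| = 34 = 2 · 17. By Lagrange's theorem the order of any subgroup divides 34; the divisors of 34 are 1, 2, 17, 34.

Answer: 1, 2, 17, 34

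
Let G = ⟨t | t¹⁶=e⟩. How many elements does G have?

G is generated by a single element, so G is cyclic. The relator gives t¹⁶ = e and no smaller power is forced to be e, so the 16 powers {e, t, t², t³, t⁴, t⁵, t⁶, t⁷, t⁸, t⁹, t¹², t¹³, t¹¹, t¹⁰, t¹⁴, t¹⁵} are distinct. Hence |G| = 16.

Answer: 16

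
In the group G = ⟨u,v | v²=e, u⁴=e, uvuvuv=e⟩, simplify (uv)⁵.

Compute successive powers of (uv), reducing at each step:
  (uv)²: (uv) · u = uvu;   (uvu) · v = vu³
  (uv)³: (vu³) · u = v;   v · v = e
  (uv)⁴: e · u = u;   u · v = uv
  (uv)⁵: (uv) · u = uvu;   (uvu) · v = vu³

Answer: vu³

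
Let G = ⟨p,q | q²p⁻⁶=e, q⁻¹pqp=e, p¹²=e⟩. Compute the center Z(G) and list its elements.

An element z ∈ Z(G) iff z commutes with every generator.
For example p⁶ is central: (p⁶)·p = p⁷ = p·(p⁶); (p⁶)·q = q⁻¹ = q·(p⁶).
Whereas p ∉ Z(G) since p·q = pq ≠ p⁵q⁻¹ = q·p.
Checking each of the 24 elements this way gives Z(G) = {e, p⁶}, of order 2.

Answer: {e, p⁶}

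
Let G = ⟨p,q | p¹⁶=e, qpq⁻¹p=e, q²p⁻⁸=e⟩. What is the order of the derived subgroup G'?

G' = [G, G] is generated by all commutators. The generator-pair commutators are: [p, q] = p².
The subgroup they normally generate is {e, p², p⁴, p⁶, p⁸, p¹⁰, p¹², p¹⁴}, of order 8.
Check: |G/G'| = 32/8 = 4 is the order of the abelianisation.

Answer: 8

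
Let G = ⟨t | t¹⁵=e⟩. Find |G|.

G is generated by a single element, so G is cyclic. The relator gives t¹⁵ = e and no smaller power is forced to be e, so the 15 powers {e, t, t², t³, t⁴, t⁵, t⁶, t⁷, t⁸, t⁹, t¹², t¹³, t¹¹, t¹⁰, t¹⁴} are distinct. Hence |G| = 15.

Answer: 15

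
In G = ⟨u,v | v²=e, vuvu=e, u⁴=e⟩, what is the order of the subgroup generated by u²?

|⟨u²⟩| equals the order of u². Compute successive powers until reaching e:
  (u²)¹ = u², (u²)² = e.
The smallest positive k with (u²)ᵏ = e is 2, so |⟨u²⟩| = 2.

Answer: 2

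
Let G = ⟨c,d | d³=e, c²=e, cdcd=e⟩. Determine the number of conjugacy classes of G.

The conjugacy classes (representative and size) are:
  [e] (size 1), [cd²] (size 3), [d²] (size 2).
Class equation: 1 + 3 + 2 = 6 = |G|. So G has 3 conjugacy classes.

Answer: 3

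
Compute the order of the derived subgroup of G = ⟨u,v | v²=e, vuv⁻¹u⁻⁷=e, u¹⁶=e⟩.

G' = [G, G] is generated by all commutators. The generator-pair commutators are: [u, v] = u¹⁰.
The subgroup they normally generate is {e, u², u⁴, u⁶, u⁸, u¹⁰, u¹², u¹⁴}, of order 8.
Check: |G/G'| = 32/8 = 4 is the order of the abelianisation.

Answer: 8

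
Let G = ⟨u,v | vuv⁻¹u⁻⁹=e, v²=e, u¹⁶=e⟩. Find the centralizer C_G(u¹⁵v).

⟨u¹⁵v⟩ ⊆ C_G(u¹⁵v) since powers of u¹⁵v commute with u¹⁵v; so |C_G(u¹⁵v)| ≥ |⟨u¹⁵v⟩| = 16.
By orbit–stabilizer, |C_G(u¹⁵v)| = |G| / |conj. class of u¹⁵v| = 32 / 2 = 16.
The 16 elements commuting with u¹⁵v are {e, u², u⁴, u⁶, u⁸, u¹⁰, u¹², u¹⁴, u⁹v, uv, u¹¹v, u³v, u¹³v, u⁵v, u¹⁵v, u⁷v}.

Answer: {e, u², u⁴, u⁶, u⁸, u¹⁰, u¹², u¹⁴, u⁹v, uv, u¹¹v, u³v, u¹³v, u⁵v, u¹⁵v, u⁷v}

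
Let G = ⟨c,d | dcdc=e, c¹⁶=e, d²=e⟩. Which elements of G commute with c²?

⟨c²⟩ ⊆ C_G(c²) since powers of c² commute with c²; so |C_G(c²)| ≥ |⟨c²⟩| = 8.
By orbit–stabilizer, |C_G(c²)| = |G| / |conj. class of c²| = 32 / 2 = 16.
The 16 elements commuting with c² are {e, c, c², c³, c⁴, c⁵, c⁶, c⁷, c⁸, c⁹, c¹⁰, c¹¹, c¹², c¹³, c¹⁴, c¹⁵}.

Answer: {e, c, c², c³, c⁴, c⁵, c⁶, c⁷, c⁸, c⁹, c¹⁰, c¹¹, c¹², c¹³, c¹⁴, c¹⁵}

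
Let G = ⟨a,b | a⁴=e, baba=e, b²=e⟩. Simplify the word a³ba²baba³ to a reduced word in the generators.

Multiply left to right, reducing at each step:
  (a³) · b = a³b
  (a³b) · a² = ab
  (ab) · b = a
  a · a = a²
  (a²) · b = a²b
  (a²b) · a³ = a³b

Answer: a³b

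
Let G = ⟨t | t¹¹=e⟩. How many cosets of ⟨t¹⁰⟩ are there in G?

First find ord(t¹⁰) by computing successive powers:
  (t¹⁰)¹ = t¹⁰, (t¹⁰)² = t⁹, (t¹⁰)³ = t⁸, (t¹⁰)⁴ = t⁷, (t¹⁰)⁵ = t⁶, (t¹⁰)⁶ = t⁵, (t¹⁰)⁷ = t⁴, (t¹⁰)⁸ = t³, (t¹⁰)⁹ = t², (t¹⁰)¹⁰ = t, (t¹⁰)¹¹ = e.
So |⟨t¹⁰⟩| = ord(t¹⁰) = 11. With |G| = 11, by Lagrange [G : ⟨t¹⁰⟩] = 11/11 = 1.

Answer: 1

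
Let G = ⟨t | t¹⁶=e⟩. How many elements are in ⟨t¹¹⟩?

|⟨t¹¹⟩| equals the order of t¹¹. Compute successive powers until reaching e:
  (t¹¹)¹ = t¹¹, (t¹¹)² = t⁶, (t¹¹)³ = t, (t¹¹)⁴ = t¹², (t¹¹)⁵ = t⁷, (t¹¹)⁶ = t², (t¹¹)⁷ = t¹³, (t¹¹)⁸ = t⁸, (t¹¹)⁹ = t³, (t¹¹)¹⁰ = t¹⁴, (t¹¹)¹¹ = t⁹, (t¹¹)¹² = t⁴, (t¹¹)¹³ = t¹⁵, (t¹¹)¹⁴ = t¹⁰, (t¹¹)¹⁵ = t⁵, (t¹¹)¹⁶ = e.
The smallest positive k with (t¹¹)ᵏ = e is 16, so |⟨t¹¹⟩| = 16.

Answer: 16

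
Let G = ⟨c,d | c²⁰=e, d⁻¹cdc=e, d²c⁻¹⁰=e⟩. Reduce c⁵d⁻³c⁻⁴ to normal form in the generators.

Multiply left to right, reducing at each step:
  (c⁵) · d⁻³ = c⁵d
  (c⁵d) · c⁻⁴ = c⁹d

Answer: c⁹d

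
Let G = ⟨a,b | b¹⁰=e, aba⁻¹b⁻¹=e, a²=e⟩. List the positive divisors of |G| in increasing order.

|G| = 20 = 2² · 5. By Lagrange's theorem the order of any subgroup divides 20; the divisors of 20 are 1, 2, 4, 5, 10, 20.

Answer: 1, 2, 4, 5, 10, 20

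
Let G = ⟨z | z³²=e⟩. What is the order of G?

G is generated by a single element, so G is cyclic. The relator gives z³² = e and no smaller power is forced to be e, so the 32 powers {e, z, z², z³, z⁴, z⁵, z⁶, z⁷, z⁸, z⁹, z²², z²³, z²¹, z²⁰, z²⁴, z²⁵, z²⁶, z²⁷, z²⁸, z²⁹, z³¹, z³⁰, z¹², z¹³, z¹¹, z¹⁰, z¹⁴, z¹⁵, z¹⁶, z¹⁷, z¹⁸, z¹⁹} are distinct. Hence |G| = 32.

Answer: 32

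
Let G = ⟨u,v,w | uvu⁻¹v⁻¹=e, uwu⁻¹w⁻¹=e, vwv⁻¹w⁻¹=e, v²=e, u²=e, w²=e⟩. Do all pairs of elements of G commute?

Each pair of generators commutes: u·v = uv = v·u; u·w = uw = w·u; v·w = vw = w·v. Since the generators pairwise commute, every element of G commutes with every other, so G is abelian.

Answer: Yes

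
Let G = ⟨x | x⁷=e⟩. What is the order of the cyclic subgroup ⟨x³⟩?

|⟨x³⟩| equals the order of x³. Compute successive powers until reaching e:
  (x³)¹ = x³, (x³)² = x⁶, (x³)³ = x², (x³)⁴ = x⁵, (x³)⁵ = x, (x³)⁶ = x⁴, (x³)⁷ = e.
The smallest positive k with (x³)ᵏ = e is 7, so |⟨x³⟩| = 7.

Answer: 7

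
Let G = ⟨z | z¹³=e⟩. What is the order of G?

G is generated by a single element, so G is cyclic. The relator gives z¹³ = e and no smaller power is forced to be e, so the 13 powers {e, z, z², z³, z⁴, z⁵, z⁶, z⁷, z⁸, z⁹, z¹², z¹¹, z¹⁰} are distinct. Hence |G| = 13.

Answer: 13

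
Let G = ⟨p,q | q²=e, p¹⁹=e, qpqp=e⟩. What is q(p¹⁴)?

Compute q · (p¹⁴) by multiplying left to right and reducing via the relations at each step:
  q · p¹⁴ = p⁵q

Answer: p⁵q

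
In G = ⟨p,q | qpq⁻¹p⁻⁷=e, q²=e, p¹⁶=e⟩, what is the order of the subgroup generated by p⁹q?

|⟨p⁹q⟩| equals the order of p⁹q. Compute successive powers until reaching e:
  (p⁹q)¹ = p⁹q, (p⁹q)² = p⁸, (p⁹q)³ = pq, (p⁹q)⁴ = e.
The smallest positive k with (p⁹q)ᵏ = e is 4, so |⟨p⁹q⟩| = 4.

Answer: 4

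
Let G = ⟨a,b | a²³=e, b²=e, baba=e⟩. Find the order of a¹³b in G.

Compute successive powers until reaching e:
  (a¹³b)¹ = a¹³b, (a¹³b)² = e.
The smallest positive k with (a¹³b)ᵏ = e is 2.

Answer: 2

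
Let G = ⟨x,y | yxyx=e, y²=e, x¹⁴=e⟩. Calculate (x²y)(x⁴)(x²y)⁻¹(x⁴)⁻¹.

[(x²y), (x⁴)] = (x²y)·(x⁴)·(x²y)⁻¹·(x⁴)⁻¹.
  (x²y) · (x⁴) = x¹²y
  (x¹²y) · (x²y) = x¹⁰
  (x¹⁰) · (x¹⁰) = x⁶

Answer: x⁶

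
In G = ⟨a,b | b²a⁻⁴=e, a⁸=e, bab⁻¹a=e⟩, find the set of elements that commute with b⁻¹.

⟨b⁻¹⟩ ⊆ C_G(b⁻¹) since powers of b⁻¹ commute with b⁻¹; so |C_G(b⁻¹)| ≥ |⟨b⁻¹⟩| = 4.
By orbit–stabilizer, |C_G(b⁻¹)| = |G| / |conj. class of b⁻¹| = 16 / 4 = 4.
The 4 elements commuting with b⁻¹ are {e, a⁴, b, b⁻¹}.

Answer: {e, a⁴, b, b⁻¹}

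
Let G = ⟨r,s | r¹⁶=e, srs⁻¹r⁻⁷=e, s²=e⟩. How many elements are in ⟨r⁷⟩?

|⟨r⁷⟩| equals the order of r⁷. Compute successive powers until reaching e:
  (r⁷)¹ = r⁷, (r⁷)² = r¹⁴, (r⁷)³ = r⁵, (r⁷)⁴ = r¹², (r⁷)⁵ = r³, (r⁷)⁶ = r¹⁰, (r⁷)⁷ = r, (r⁷)⁸ = r⁸, (r⁷)⁹ = r¹⁵, (r⁷)¹⁰ = r⁶, (r⁷)¹¹ = r¹³, (r⁷)¹² = r⁴, (r⁷)¹³ = r¹¹, (r⁷)¹⁴ = r², (r⁷)¹⁵ = r⁹, (r⁷)¹⁶ = e.
The smallest positive k with (r⁷)ᵏ = e is 16, so |⟨r⁷⟩| = 16.

Answer: 16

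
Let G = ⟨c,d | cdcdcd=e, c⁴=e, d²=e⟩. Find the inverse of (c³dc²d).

The order of (c³dc²d) is 2 (smallest k with (c³dc²d)ᵏ = e), so (c³dc²d)⁻¹ = (c³dc²d)¹ = c³dc²d.
Check: (c³dc²d) · (c³dc²d) → (c³dc²d) · c³ = dc²d;   (dc²d) · d = dc²;   (dc²) · c² = d;   d · d = e, giving e as required.

Answer: c³dc²d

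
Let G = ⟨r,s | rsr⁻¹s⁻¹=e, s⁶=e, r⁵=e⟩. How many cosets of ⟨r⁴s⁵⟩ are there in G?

First find ord(r⁴s⁵) by computing successive powers:
  (r⁴s⁵)¹ = r⁴s⁵, (r⁴s⁵)² = r³s⁴, (r⁴s⁵)³ = r²s³, (r⁴s⁵)⁴ = rs², (r⁴s⁵)⁵ = s, (r⁴s⁵)⁶ = r⁴, (r⁴s⁵)⁷ = r³s⁵, (r⁴s⁵)⁸ = r²s⁴, (r⁴s⁵)⁹ = rs³, (r⁴s⁵)¹⁰ = s², (r⁴s⁵)¹¹ = r⁴s, (r⁴s⁵)¹² = r³, (r⁴s⁵)¹³ = r²s⁵, (r⁴s⁵)¹⁴ = rs⁴, (r⁴s⁵)¹⁵ = s³, (r⁴s⁵)¹⁶ = r⁴s², (r⁴s⁵)¹⁷ = r³s, (r⁴s⁵)¹⁸ = r², (r⁴s⁵)¹⁹ = rs⁵, (r⁴s⁵)²⁰ = s⁴, (r⁴s⁵)²¹ = r⁴s³, (r⁴s⁵)²² = r³s², (r⁴s⁵)²³ = r²s, (r⁴s⁵)²⁴ = r, (r⁴s⁵)²⁵ = s⁵, (r⁴s⁵)²⁶ = r⁴s⁴, (r⁴s⁵)²⁷ = r³s³, (r⁴s⁵)²⁸ = r²s², (r⁴s⁵)²⁹ = rs, (r⁴s⁵)³⁰ = e.
So |⟨r⁴s⁵⟩| = ord(r⁴s⁵) = 30. With |G| = 30, by Lagrange [G : ⟨r⁴s⁵⟩] = 30/30 = 1.

Answer: 1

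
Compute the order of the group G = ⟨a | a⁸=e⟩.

G is generated by a single element, so G is cyclic. The relator gives a⁸ = e and no smaller power is forced to be e, so the 8 powers {a, e, a², a³, a⁴, a⁵, a⁶, a⁷} are distinct. Hence |G| = 8.

Answer: 8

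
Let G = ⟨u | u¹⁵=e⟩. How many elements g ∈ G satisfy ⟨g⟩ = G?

G is cyclic of order 15. An element generates G iff its order is 15, and a cyclic group of order 15 has exactly φ(15) = 8 such elements.

Answer: 8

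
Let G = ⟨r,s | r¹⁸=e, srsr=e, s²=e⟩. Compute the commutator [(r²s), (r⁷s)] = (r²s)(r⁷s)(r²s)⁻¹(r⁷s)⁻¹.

[(r²s), (r⁷s)] = (r²s)·(r⁷s)·(r²s)⁻¹·(r⁷s)⁻¹.
  (r²s) · (r⁷s) = r¹³
  (r¹³) · (r²s) = r¹⁵s
  (r¹⁵s) · (r⁷s) = r⁸

Answer: r⁸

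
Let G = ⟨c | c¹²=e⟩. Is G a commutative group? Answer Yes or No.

G has a single generator, so G is cyclic and hence abelian.

Answer: Yes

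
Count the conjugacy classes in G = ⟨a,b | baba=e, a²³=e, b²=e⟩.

The conjugacy classes (representative and size) are:
  [e] (size 1), [a] (size 2), [a²¹] (size 2), [a²⁰] (size 2), [a⁴] (size 2), [a¹⁸] (size 2), [a⁶] (size 2), [a¹⁶] (size 2), [a⁸] (size 2), [a⁹] (size 2), [a¹⁰] (size 2), [a¹²] (size 2), [a¹⁸b] (size 23).
Class equation: 1 + 2 + 2 + 2 + 2 + 2 + 2 + 2 + 2 + 2 + 2 + 2 + 23 = 46 = |G|. So G has 13 conjugacy classes.

Answer: 13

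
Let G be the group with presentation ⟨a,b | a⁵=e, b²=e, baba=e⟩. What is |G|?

Enumerate words in the generators, reducing via the relations: the distinct elements are
  {a, b, e, ab, a², a³, a⁴, a²b, a³b, a⁴b}.
No further products give new elements, so |G| = 10.

Answer: 10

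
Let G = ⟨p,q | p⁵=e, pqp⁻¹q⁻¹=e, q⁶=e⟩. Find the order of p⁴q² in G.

Compute successive powers until reaching e:
  (p⁴q²)¹ = p⁴q², (p⁴q²)² = p³q⁴, (p⁴q²)³ = p², (p⁴q²)⁴ = pq², (p⁴q²)⁵ = q⁴, (p⁴q²)⁶ = p⁴, (p⁴q²)⁷ = p³q², (p⁴q²)⁸ = p²q⁴, (p⁴q²)⁹ = p, (p⁴q²)¹⁰ = q², (p⁴q²)¹¹ = p⁴q⁴, (p⁴q²)¹² = p³, (p⁴q²)¹³ = p²q², (p⁴q²)¹⁴ = pq⁴, (p⁴q²)¹⁵ = e.
The smallest positive k with (p⁴q²)ᵏ = e is 15.

Answer: 15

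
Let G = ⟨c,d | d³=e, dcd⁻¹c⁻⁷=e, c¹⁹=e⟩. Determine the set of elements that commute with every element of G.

An element z ∈ Z(G) iff z commutes with every generator.
For example e is central: e·c = c = c·e; e·d = d = d·e.
Whereas c ∉ Z(G) since c·d = cd ≠ c⁷d = d·c.
Checking each of the 57 elements this way gives Z(G) = {e}, of order 1.

Answer: {e}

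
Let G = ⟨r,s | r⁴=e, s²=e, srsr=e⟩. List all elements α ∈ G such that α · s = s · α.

⟨s⟩ ⊆ C_G(s) since powers of s commute with s; so |C_G(s)| ≥ |⟨s⟩| = 2.
By orbit–stabilizer, |C_G(s)| = |G| / |conj. class of s| = 8 / 2 = 4.
The 4 elements commuting with s are {e, r², s, r²s}.

Answer: {e, r², s, r²s}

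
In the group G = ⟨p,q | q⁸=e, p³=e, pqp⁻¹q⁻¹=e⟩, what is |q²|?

Compute successive powers until reaching e:
  (q²)¹ = q², (q²)² = q⁴, (q²)³ = q⁶, (q²)⁴ = e.
The smallest positive k with (q²)ᵏ = e is 4.

Answer: 4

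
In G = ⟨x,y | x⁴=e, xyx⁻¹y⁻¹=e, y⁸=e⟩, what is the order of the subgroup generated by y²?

|⟨y²⟩| equals the order of y². Compute successive powers until reaching e:
  (y²)¹ = y², (y²)² = y⁴, (y²)³ = y⁶, (y²)⁴ = e.
The smallest positive k with (y²)ᵏ = e is 4, so |⟨y²⟩| = 4.

Answer: 4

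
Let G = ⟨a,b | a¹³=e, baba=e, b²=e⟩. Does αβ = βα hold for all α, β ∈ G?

a·b = ab but b·a = a¹²b, so a·b ≠ b·a and G is not abelian.

Answer: No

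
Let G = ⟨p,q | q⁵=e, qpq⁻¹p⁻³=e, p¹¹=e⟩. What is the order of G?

Enumerate words in the generators, reducing via the relations: the distinct elements are
  {e, p, q, pq, p², p³, p⁴, p⁵, p⁶, p⁷, p⁸, p⁹, q², q³, q⁴, pq², pq³, pq⁴, p²q, p³q, p¹⁰, p⁴q, p⁵q, p⁶q, p⁷q, p⁸q, p⁹q, p²q², p²q³, p²q⁴, p³q², p³q³, p³q⁴, p¹⁰q, p⁴q², p⁴q³, p⁴q⁴, p⁵q², p⁵q³, p⁵q⁴, p⁶q², p⁶q³, p⁶q⁴, p⁷q², p⁷q³, p⁷q⁴, p⁸q², p⁸q³, p⁸q⁴, p⁹q², p⁹q³, p⁹q⁴, p¹⁰q², p¹⁰q³, p¹⁰q⁴}.
No further products give new elements, so |G| = 55.

Answer: 55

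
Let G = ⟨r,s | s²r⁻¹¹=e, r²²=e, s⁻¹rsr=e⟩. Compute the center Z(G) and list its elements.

An element z ∈ Z(G) iff z commutes with every generator.
For example r¹¹ is central: (r¹¹)·r = r¹² = r·(r¹¹); (r¹¹)·s = s⁻¹ = s·(r¹¹).
Whereas r ∉ Z(G) since r·s = rs ≠ r¹⁰s⁻¹ = s·r.
Checking each of the 44 elements this way gives Z(G) = {e, r¹¹}, of order 2.

Answer: {e, r¹¹}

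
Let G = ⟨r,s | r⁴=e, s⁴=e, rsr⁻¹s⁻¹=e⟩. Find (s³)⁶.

Compute successive powers of (s³), reducing at each step:
  (s³)²: (s³) · s³ = s²
  (s³)³: (s²) · s³ = s
  (s³)⁴: s · s³ = e
  (s³)⁵: e · s³ = s³
  (s³)⁶: (s³) · s³ = s²

Answer: s²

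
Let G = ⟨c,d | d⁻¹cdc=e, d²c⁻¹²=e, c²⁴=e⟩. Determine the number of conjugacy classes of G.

The conjugacy classes (representative and size) are:
  [e] (size 1), [c] (size 2), [c²] (size 2), [c³] (size 2), [c⁴] (size 2), [c⁵] (size 2), [c¹⁸] (size 2), [c⁷] (size 2), [c¹⁶] (size 2), [c¹⁵] (size 2), [c¹⁴] (size 2), [c¹³] (size 2), [c¹²] (size 1), [c⁶d] (size 12), [c⁵d⁻¹] (size 12).
Class equation: 1 + 2 + 2 + 2 + 2 + 2 + 2 + 2 + 2 + 2 + 2 + 2 + 1 + 12 + 12 = 48 = |G|. So G has 15 conjugacy classes.

Answer: 15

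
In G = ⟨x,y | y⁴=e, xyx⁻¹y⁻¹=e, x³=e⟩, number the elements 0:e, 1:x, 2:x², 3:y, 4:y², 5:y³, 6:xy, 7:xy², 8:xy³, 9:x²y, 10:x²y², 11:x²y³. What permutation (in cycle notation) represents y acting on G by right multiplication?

(0 3 4 5)(1 6 7 8)(2 9 10 11)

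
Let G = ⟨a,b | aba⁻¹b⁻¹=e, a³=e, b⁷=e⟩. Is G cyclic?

|G| = 21. The element ab has order 21 (its powers give 21 distinct elements), so ⟨ab⟩ = G and G is cyclic.

Answer: Yes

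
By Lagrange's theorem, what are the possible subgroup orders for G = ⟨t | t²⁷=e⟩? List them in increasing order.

|G| = 27 = 3³. By Lagrange's theorem the order of any subgroup divides 27; the divisors of 27 are 1, 3, 9, 27.

Answer: 1, 3, 9, 27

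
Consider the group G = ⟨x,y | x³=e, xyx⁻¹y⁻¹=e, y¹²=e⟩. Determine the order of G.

Enumerate words in the generators, reducing via the relations: the distinct elements are
  {e, x, y, xy, x², y², y³, y⁴, y⁵, y⁶, y⁷, y⁸, y⁹, xy², xy³, xy⁴, xy⁵, xy⁶, xy⁷, xy⁸, xy⁹, x²y, y¹¹, y¹⁰, xy¹¹, xy¹⁰, x²y², x²y³, x²y⁴, x²y⁵, x²y⁶, x²y⁷, x²y⁸, x²y⁹, x²y¹¹, x²y¹⁰}.
No further products give new elements, so |G| = 36.

Answer: 36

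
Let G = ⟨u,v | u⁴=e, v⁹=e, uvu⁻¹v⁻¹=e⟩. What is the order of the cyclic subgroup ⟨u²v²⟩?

|⟨u²v²⟩| equals the order of u²v². Compute successive powers until reaching e:
  (u²v²)¹ = u²v², (u²v²)² = v⁴, (u²v²)³ = u²v⁶, (u²v²)⁴ = v⁸, (u²v²)⁵ = u²v, (u²v²)⁶ = v³, (u²v²)⁷ = u²v⁵, (u²v²)⁸ = v⁷, (u²v²)⁹ = u², (u²v²)¹⁰ = v², (u²v²)¹¹ = u²v⁴, (u²v²)¹² = v⁶, (u²v²)¹³ = u²v⁸, (u²v²)¹⁴ = v, (u²v²)¹⁵ = u²v³, (u²v²)¹⁶ = v⁵, (u²v²)¹⁷ = u²v⁷, (u²v²)¹⁸ = e.
The smallest positive k with (u²v²)ᵏ = e is 18, so |⟨u²v²⟩| = 18.

Answer: 18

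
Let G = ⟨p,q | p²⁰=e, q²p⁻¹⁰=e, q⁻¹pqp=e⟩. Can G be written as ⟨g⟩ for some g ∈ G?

Every cyclic group is abelian. But p·q = pq while q·p = p⁹q⁻¹, so p·q ≠ q·p and G is not abelian. Hence G is not cyclic.

Answer: No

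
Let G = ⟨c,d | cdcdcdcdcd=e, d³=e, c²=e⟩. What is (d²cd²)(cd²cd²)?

Compute (d²cd²) · (cd²cd²) by multiplying left to right and reducing via the relations at each step:
  (d²cd²) · c = d²cd²c
  (d²cd²c) · d² = cdcdc
  (cdcdc) · c = cdcd
  (cdcd) · d² = cdc

Answer: cdc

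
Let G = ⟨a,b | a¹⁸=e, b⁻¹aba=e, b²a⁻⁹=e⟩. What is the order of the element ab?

Compute successive powers until reaching e:
  (ab)¹ = ab, (ab)² = a⁹, (ab)³ = ab⁻¹, (ab)⁴ = e.
The smallest positive k with (ab)ᵏ = e is 4.

Answer: 4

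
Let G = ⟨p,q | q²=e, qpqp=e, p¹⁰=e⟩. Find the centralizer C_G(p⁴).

⟨p⁴⟩ ⊆ C_G(p⁴) since powers of p⁴ commute with p⁴; so |C_G(p⁴)| ≥ |⟨p⁴⟩| = 5.
By orbit–stabilizer, |C_G(p⁴)| = |G| / |conj. class of p⁴| = 20 / 2 = 10.
The 10 elements commuting with p⁴ are {e, p, p², p³, p⁴, p⁵, p⁶, p⁷, p⁸, p⁹}.

Answer: {e, p, p², p³, p⁴, p⁵, p⁶, p⁷, p⁸, p⁹}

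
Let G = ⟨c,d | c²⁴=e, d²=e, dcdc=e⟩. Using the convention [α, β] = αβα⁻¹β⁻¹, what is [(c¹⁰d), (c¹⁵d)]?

[(c¹⁰d), (c¹⁵d)] = (c¹⁰d)·(c¹⁵d)·(c¹⁰d)⁻¹·(c¹⁵d)⁻¹.
  (c¹⁰d) · (c¹⁵d) = c¹⁹
  (c¹⁹) · (c¹⁰d) = c⁵d
  (c⁵d) · (c¹⁵d) = c¹⁴

Answer: c¹⁴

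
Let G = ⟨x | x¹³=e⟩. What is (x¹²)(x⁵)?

Compute (x¹²) · (x⁵) by multiplying left to right and reducing via the relations at each step:
  (x¹²) · x⁵ = x⁴

Answer: x⁴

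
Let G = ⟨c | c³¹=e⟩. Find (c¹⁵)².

Compute successive powers of (c¹⁵), reducing at each step:
  (c¹⁵)²: (c¹⁵) · c¹⁵ = c³⁰

Answer: c³⁰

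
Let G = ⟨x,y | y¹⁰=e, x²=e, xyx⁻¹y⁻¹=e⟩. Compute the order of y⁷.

Compute successive powers until reaching e:
  (y⁷)¹ = y⁷, (y⁷)² = y⁴, (y⁷)³ = y, (y⁷)⁴ = y⁸, (y⁷)⁵ = y⁵, (y⁷)⁶ = y², (y⁷)⁷ = y⁹, (y⁷)⁸ = y⁶, (y⁷)⁹ = y³, (y⁷)¹⁰ = e.
The smallest positive k with (y⁷)ᵏ = e is 10.

Answer: 10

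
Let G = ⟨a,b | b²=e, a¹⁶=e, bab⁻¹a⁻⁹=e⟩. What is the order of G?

Enumerate words in the generators, reducing via the relations: the distinct elements are
  {a, b, e, ab, a², a³, a⁴, a⁵, a⁶, a⁷, a⁸, a⁹, a²b, a³b, a¹², a¹³, a¹¹, a¹⁰, a¹⁴, a¹⁵, a⁴b, a⁵b, a⁶b, a⁷b, a⁸b, a⁹b, a¹²b, a¹³b, a¹¹b, a¹⁰b, a¹⁴b, a¹⁵b}.
No further products give new elements, so |G| = 32.

Answer: 32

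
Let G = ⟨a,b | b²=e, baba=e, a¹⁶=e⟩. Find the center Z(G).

An element z ∈ Z(G) iff z commutes with every generator.
For example a⁸ is central: (a⁸)·a = a⁹ = a·(a⁸); (a⁸)·b = a⁸b = b·(a⁸).
Whereas a ∉ Z(G) since a·b = ab ≠ a¹⁵b = b·a.
Checking each of the 32 elements this way gives Z(G) = {e, a⁸}, of order 2.

Answer: {e, a⁸}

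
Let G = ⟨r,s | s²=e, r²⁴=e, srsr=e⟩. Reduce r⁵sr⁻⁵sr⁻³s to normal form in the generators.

Multiply left to right, reducing at each step:
  (r⁵) · s = r⁵s
  (r⁵s) · r⁻⁵ = r¹⁰s
  (r¹⁰s) · s = r¹⁰
  (r¹⁰) · r⁻³ = r⁷
  (r⁷) · s = r⁷s

Answer: r⁷s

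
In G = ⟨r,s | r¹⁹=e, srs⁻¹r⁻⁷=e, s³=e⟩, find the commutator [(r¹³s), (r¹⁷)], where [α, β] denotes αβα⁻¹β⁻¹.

[(r¹³s), (r¹⁷)] = (r¹³s)·(r¹⁷)·(r¹³s)⁻¹·(r¹⁷)⁻¹.
  (r¹³s) · (r¹⁷) = r¹⁸s
  (r¹⁸s) · (r⁹s²) = r⁵
  (r⁵) · (r²) = r⁷

Answer: r⁷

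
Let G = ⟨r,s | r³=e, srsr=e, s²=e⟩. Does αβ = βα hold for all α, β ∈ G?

r·s = rs but s·r = r²s, so r·s ≠ s·r and G is not abelian.

Answer: No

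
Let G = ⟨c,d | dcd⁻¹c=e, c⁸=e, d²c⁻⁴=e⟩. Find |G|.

Enumerate words in the generators, reducing via the relations: the distinct elements are
  {c, d, e, cd, c², c³, c⁴, c⁵, c⁶, c⁷, c²d, c³d, d⁻¹, cd⁻¹, c²d⁻¹, c³d⁻¹}.
No further products give new elements, so |G| = 16.

Answer: 16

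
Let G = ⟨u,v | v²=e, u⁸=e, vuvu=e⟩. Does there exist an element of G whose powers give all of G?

Every cyclic group is abelian. But u·v = uv while v·u = u⁷v, so u·v ≠ v·u and G is not abelian. Hence G is not cyclic.

Answer: No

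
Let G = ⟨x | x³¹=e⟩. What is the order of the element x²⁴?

Compute successive powers until reaching e:
  (x²⁴)¹ = x²⁴, (x²⁴)² = x¹⁷, (x²⁴)³ = x¹⁰, (x²⁴)⁴ = x³, (x²⁴)⁵ = x²⁷, (x²⁴)⁶ = x²⁰, (x²⁴)⁷ = x¹³, (x²⁴)⁸ = x⁶, (x²⁴)⁹ = x³⁰, (x²⁴)¹⁰ = x²³, (x²⁴)¹¹ = x¹⁶, (x²⁴)¹² = x⁹, (x²⁴)¹³ = x², (x²⁴)¹⁴ = x²⁶, (x²⁴)¹⁵ = x¹⁹, (x²⁴)¹⁶ = x¹², (x²⁴)¹⁷ = x⁵, (x²⁴)¹⁸ = x²⁹, (x²⁴)¹⁹ = x²², (x²⁴)²⁰ = x¹⁵, (x²⁴)²¹ = x⁸, (x²⁴)²² = x, (x²⁴)²³ = x²⁵, (x²⁴)²⁴ = x¹⁸, (x²⁴)²⁵ = x¹¹, (x²⁴)²⁶ = x⁴, (x²⁴)²⁷ = x²⁸, (x²⁴)²⁸ = x²¹, (x²⁴)²⁹ = x¹⁴, (x²⁴)³⁰ = x⁷, (x²⁴)³¹ = e.
The smallest positive k with (x²⁴)ᵏ = e is 31.

Answer: 31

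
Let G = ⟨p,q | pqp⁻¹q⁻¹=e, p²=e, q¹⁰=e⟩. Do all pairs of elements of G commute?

Each pair of generators commutes: p·q = pq = q·p. Since the generators pairwise commute, every element of G commutes with every other, so G is abelian.

Answer: Yes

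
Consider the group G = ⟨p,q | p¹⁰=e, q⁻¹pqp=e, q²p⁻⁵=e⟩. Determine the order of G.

Enumerate words in the generators, reducing via the relations: the distinct elements are
  {e, p, q, pq, p², p³, p⁴, p⁵, p⁶, p⁷, p⁸, p⁹, p²q, p³q, p⁴q, q⁻¹, pq⁻¹, p²q⁻¹, p³q⁻¹, p⁴q⁻¹}.
No further products give new elements, so |G| = 20.

Answer: 20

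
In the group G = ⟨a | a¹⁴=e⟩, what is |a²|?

Compute successive powers until reaching e:
  (a²)¹ = a², (a²)² = a⁴, (a²)³ = a⁶, (a²)⁴ = a⁸, (a²)⁵ = a¹⁰, (a²)⁶ = a¹², (a²)⁷ = e.
The smallest positive k with (a²)ᵏ = e is 7.

Answer: 7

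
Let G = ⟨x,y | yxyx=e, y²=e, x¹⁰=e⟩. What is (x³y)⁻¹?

The order of (x³y) is 2 (smallest k with (x³y)ᵏ = e), so (x³y)⁻¹ = (x³y)¹ = x³y.
Check: (x³y) · (x³y) → (x³y) · x³ = y;   y · y = e, giving e as required.

Answer: x³y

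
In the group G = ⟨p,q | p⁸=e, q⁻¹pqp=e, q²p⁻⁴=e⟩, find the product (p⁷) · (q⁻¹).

Compute (p⁷) · (q⁻¹) by multiplying left to right and reducing via the relations at each step:
  (p⁷) · q⁻¹ = p³q

Answer: p³q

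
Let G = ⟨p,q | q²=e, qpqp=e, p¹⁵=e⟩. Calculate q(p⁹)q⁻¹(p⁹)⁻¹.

[q, (p⁹)] = q·(p⁹)·q⁻¹·(p⁹)⁻¹.
  q · (p⁹) = p⁶q
  (p⁶q) · q = p⁶
  (p⁶) · (p⁶) = p¹²

Answer: p¹²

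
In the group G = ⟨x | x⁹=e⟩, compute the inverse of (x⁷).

The order of (x⁷) is 9 (smallest k with (x⁷)ᵏ = e), so (x⁷)⁻¹ = (x⁷)⁸ = x².
Check: (x⁷) · (x²) → (x⁷) · x² = e, giving e as required.

Answer: x²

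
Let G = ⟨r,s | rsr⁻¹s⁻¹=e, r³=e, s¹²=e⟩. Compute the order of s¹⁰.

Compute successive powers until reaching e:
  (s¹⁰)¹ = s¹⁰, (s¹⁰)² = s⁸, (s¹⁰)³ = s⁶, (s¹⁰)⁴ = s⁴, (s¹⁰)⁵ = s², (s¹⁰)⁶ = e.
The smallest positive k with (s¹⁰)ᵏ = e is 6.

Answer: 6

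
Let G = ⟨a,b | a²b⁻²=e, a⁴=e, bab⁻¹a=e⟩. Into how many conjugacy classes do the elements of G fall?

The conjugacy classes (representative and size) are:
  [e] (size 1), [a³] (size 2), [a²] (size 1), [b⁻¹] (size 2), [ab] (size 2).
Class equation: 1 + 2 + 1 + 2 + 2 = 8 = |G|. So G has 5 conjugacy classes.

Answer: 5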